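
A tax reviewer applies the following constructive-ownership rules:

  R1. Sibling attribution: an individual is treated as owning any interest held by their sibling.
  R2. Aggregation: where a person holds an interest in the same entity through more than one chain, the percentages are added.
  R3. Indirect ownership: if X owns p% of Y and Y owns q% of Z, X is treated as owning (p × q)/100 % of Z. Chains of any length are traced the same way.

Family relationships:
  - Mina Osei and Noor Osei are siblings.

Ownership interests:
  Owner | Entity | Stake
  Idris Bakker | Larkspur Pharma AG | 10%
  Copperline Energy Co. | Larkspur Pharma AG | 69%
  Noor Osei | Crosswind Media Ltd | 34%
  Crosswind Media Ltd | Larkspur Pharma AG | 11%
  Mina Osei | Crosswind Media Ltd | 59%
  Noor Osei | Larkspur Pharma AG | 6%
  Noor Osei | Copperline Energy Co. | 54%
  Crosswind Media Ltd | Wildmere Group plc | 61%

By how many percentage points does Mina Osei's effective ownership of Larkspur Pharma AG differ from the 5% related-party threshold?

By sibling attribution (R1), Mina Osei is treated as also owning Noor Osei's interest in Crosswind Media Ltd, giving 59% + 34% = 93%.
By sibling attribution (R1), Mina Osei is treated as owning Noor Osei's 54% interest in Copperline Energy Co.
By sibling attribution (R1), Mina Osei is treated as owning Noor Osei's 6% interest in Larkspur Pharma AG.
Chain via Crosswind Media Ltd (R3): 93% × 11% = 10.23% of Larkspur Pharma AG.
Chain via Copperline Energy Co. (R3): 54% × 69% = 37.26% of Larkspur Pharma AG.
Direct interest in Larkspur Pharma AG: 6%.
Aggregating (R2): 10.23% + 37.26% + 6% = 53.49%.
53.49% exceeds the 5% threshold by 48.49 percentage points.

48.49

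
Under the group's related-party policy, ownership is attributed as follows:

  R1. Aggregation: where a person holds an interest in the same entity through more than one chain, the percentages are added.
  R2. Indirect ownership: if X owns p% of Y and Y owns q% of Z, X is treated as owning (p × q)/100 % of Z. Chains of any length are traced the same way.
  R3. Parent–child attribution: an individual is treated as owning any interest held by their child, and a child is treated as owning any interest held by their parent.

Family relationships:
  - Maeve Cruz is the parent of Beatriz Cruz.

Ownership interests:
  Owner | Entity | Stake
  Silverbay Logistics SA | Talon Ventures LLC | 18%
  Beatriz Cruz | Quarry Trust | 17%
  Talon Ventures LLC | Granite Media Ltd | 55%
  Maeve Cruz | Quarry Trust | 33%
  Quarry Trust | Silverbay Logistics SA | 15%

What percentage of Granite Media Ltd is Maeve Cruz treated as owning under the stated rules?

0.7425%

By parent–child attribution (R3), Maeve Cruz is treated as also owning Beatriz Cruz's interest in Quarry Trust, giving 33% + 17% = 50%.
Chain via Quarry Trust → Silverbay Logistics SA → Talon Ventures LLC (R2): 50% × 15% × 18% × 55% = 0.7425% of Granite Media Ltd.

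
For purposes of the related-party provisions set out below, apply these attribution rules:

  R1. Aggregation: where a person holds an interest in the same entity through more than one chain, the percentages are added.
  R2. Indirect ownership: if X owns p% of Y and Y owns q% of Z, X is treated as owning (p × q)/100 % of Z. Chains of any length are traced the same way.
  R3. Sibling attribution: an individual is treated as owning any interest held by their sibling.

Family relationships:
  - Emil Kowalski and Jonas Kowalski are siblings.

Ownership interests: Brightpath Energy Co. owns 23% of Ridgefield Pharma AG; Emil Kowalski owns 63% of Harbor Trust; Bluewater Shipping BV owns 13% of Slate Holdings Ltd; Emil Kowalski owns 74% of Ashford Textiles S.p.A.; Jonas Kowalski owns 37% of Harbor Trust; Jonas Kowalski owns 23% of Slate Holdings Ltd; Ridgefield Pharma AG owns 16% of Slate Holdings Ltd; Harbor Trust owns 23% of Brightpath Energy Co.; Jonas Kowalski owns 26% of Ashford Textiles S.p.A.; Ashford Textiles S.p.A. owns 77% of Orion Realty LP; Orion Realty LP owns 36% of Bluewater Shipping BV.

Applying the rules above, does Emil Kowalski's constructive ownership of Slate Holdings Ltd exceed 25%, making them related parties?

Yes

By sibling attribution (R3), Emil Kowalski is treated as also owning Jonas Kowalski's interest in Harbor Trust, giving 63% + 37% = 100%.
By sibling attribution (R3), Emil Kowalski is treated as also owning Jonas Kowalski's interest in Ashford Textiles S.p.A, giving 74% + 26% = 100%.
By sibling attribution (R3), Emil Kowalski is treated as owning Jonas Kowalski's 23% interest in Slate Holdings Ltd.
Chain via Harbor Trust → Brightpath Energy Co. → Ridgefield Pharma AG (R2): 100% × 23% × 23% × 16% = 0.8464% of Slate Holdings Ltd.
Chain via Ashford Textiles S.p.A. → Orion Realty LP → Bluewater Shipping BV (R2): 100% × 77% × 36% × 13% = 3.6036% of Slate Holdings Ltd.
Direct interest in Slate Holdings Ltd: 23%.
Aggregating (R1): 0.8464% + 3.6036% + 23% = 27.45%.
27.45% exceeds the 25% threshold, so Emil is a related party to Slate Holdings Ltd.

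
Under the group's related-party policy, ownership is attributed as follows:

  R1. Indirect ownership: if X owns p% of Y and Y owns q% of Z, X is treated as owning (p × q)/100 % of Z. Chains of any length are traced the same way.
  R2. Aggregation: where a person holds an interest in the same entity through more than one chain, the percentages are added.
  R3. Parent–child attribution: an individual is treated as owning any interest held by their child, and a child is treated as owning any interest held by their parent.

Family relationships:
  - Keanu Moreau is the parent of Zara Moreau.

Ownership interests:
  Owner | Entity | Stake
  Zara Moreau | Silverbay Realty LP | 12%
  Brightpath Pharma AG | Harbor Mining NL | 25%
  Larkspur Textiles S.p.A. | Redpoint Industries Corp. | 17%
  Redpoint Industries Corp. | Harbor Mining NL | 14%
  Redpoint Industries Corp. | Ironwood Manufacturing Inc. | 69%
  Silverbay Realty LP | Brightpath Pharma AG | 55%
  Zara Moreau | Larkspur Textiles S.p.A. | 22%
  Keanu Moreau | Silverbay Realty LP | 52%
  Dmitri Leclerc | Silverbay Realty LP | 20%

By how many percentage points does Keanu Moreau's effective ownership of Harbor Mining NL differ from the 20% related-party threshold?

10.6764

By parent–child attribution (R3), Keanu Moreau is treated as also owning Zara Moreau's interest in Silverbay Realty LP, giving 52% + 12% = 64%.
By parent–child attribution (R3), Keanu Moreau is treated as owning Zara Moreau's 22% interest in Larkspur Textiles S.p.A.
Chain via Silverbay Realty LP → Brightpath Pharma AG (R1): 64% × 55% × 25% = 8.8% of Harbor Mining NL.
Chain via Larkspur Textiles S.p.A. → Redpoint Industries Corp. (R1): 22% × 17% × 14% = 0.5236% of Harbor Mining NL.
Aggregating (R2): 8.8% + 0.5236% = 9.3236%.
9.3236% falls short of the 20% threshold by 10.6764 percentage points.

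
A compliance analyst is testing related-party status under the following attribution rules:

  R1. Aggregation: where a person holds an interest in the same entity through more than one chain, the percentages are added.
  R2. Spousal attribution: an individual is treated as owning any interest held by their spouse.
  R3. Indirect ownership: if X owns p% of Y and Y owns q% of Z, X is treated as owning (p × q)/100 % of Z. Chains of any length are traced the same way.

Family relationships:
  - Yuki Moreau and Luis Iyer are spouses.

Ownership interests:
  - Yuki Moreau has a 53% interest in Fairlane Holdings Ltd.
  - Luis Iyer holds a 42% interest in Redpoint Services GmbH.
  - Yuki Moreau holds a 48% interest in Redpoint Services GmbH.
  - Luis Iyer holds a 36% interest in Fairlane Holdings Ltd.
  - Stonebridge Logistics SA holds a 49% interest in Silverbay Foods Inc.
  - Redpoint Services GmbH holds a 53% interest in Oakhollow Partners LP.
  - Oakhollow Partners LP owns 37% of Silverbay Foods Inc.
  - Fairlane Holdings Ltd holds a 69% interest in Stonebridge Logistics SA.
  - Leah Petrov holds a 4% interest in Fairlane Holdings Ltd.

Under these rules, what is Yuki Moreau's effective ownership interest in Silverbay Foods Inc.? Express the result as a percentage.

47.7399%

By spousal attribution (R2), Yuki Moreau is treated as also owning Luis Iyer's interest in Redpoint Services GmbH, giving 48% + 42% = 90%.
By spousal attribution (R2), Yuki Moreau is treated as also owning Luis Iyer's interest in Fairlane Holdings Ltd, giving 53% + 36% = 89%.
Chain via Redpoint Services GmbH → Oakhollow Partners LP (R3): 90% × 53% × 37% = 17.649% of Silverbay Foods Inc.
Chain via Fairlane Holdings Ltd → Stonebridge Logistics SA (R3): 89% × 69% × 49% = 30.0909% of Silverbay Foods Inc.
Aggregating (R1): 17.649% + 30.0909% = 47.7399%.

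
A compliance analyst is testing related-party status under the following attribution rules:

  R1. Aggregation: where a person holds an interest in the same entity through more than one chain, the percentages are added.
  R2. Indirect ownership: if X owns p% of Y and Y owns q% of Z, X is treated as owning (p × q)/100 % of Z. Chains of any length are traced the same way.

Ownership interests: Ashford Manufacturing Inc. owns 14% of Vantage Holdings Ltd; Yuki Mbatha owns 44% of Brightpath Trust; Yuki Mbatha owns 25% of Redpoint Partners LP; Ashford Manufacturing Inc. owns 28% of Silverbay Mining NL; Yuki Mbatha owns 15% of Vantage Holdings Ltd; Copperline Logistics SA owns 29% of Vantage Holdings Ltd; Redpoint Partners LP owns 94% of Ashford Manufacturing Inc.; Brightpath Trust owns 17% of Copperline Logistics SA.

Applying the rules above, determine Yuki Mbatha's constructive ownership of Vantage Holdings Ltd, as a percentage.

Chain via Brightpath Trust → Copperline Logistics SA (R2): 44% × 17% × 29% = 2.1692% of Vantage Holdings Ltd.
Chain via Redpoint Partners LP → Ashford Manufacturing Inc. (R2): 25% × 94% × 14% = 3.29% of Vantage Holdings Ltd.
Direct interest in Vantage Holdings Ltd: 15%.
Aggregating (R1): 2.1692% + 3.29% + 15% = 20.4592%.

20.4592%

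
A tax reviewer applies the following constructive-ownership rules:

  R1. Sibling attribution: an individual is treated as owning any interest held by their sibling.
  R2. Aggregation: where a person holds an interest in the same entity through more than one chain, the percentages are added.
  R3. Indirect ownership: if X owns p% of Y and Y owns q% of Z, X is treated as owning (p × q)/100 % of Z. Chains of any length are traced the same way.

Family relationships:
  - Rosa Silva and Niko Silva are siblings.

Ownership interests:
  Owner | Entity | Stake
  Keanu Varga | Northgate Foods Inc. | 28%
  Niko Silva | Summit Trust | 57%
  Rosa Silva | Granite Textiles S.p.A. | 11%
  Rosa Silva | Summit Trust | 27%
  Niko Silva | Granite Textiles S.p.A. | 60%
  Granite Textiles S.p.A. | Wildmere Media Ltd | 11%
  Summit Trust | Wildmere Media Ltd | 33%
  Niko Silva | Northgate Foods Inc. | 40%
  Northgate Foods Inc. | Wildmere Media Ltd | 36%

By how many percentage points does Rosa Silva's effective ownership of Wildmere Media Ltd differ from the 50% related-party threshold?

0.07

By sibling attribution (R1), Rosa Silva is treated as also owning Niko Silva's interest in Summit Trust, giving 27% + 57% = 84%.
By sibling attribution (R1), Rosa Silva is treated as also owning Niko Silva's interest in Granite Textiles S.p.A, giving 11% + 60% = 71%.
By sibling attribution (R1), Rosa Silva is treated as owning Niko Silva's 40% interest in Northgate Foods Inc.
Chain via Summit Trust (R3): 84% × 33% = 27.72% of Wildmere Media Ltd.
Chain via Granite Textiles S.p.A. (R3): 71% × 11% = 7.81% of Wildmere Media Ltd.
Chain via Northgate Foods Inc. (R3): 40% × 36% = 14.4% of Wildmere Media Ltd.
Aggregating (R2): 27.72% + 7.81% + 14.4% = 49.93%.
49.93% falls short of the 50% threshold by 0.07 percentage points.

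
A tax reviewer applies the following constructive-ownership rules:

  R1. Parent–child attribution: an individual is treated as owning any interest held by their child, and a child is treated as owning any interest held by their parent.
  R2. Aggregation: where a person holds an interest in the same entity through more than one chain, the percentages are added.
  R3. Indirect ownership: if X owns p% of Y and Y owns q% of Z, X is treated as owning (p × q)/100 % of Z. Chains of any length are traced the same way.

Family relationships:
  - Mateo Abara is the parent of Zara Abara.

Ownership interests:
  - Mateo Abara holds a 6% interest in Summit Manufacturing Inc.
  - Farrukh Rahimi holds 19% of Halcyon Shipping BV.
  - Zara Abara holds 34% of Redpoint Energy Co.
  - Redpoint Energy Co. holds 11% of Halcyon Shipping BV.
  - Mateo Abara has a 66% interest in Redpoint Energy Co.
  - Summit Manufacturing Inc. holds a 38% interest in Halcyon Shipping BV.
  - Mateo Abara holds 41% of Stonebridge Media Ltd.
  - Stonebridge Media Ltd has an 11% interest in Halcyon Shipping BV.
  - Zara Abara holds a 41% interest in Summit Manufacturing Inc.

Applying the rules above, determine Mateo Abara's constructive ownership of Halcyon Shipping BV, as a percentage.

33.37%

By parent–child attribution (R1), Mateo Abara is treated as also owning Zara Abara's interest in Redpoint Energy Co, giving 66% + 34% = 100%.
By parent–child attribution (R1), Mateo Abara is treated as also owning Zara Abara's interest in Summit Manufacturing Inc, giving 6% + 41% = 47%.
Chain via Redpoint Energy Co. (R3): 100% × 11% = 11% of Halcyon Shipping BV.
Chain via Stonebridge Media Ltd (R3): 41% × 11% = 4.51% of Halcyon Shipping BV.
Chain via Summit Manufacturing Inc. (R3): 47% × 38% = 17.86% of Halcyon Shipping BV.
Aggregating (R2): 11% + 4.51% + 17.86% = 33.37%.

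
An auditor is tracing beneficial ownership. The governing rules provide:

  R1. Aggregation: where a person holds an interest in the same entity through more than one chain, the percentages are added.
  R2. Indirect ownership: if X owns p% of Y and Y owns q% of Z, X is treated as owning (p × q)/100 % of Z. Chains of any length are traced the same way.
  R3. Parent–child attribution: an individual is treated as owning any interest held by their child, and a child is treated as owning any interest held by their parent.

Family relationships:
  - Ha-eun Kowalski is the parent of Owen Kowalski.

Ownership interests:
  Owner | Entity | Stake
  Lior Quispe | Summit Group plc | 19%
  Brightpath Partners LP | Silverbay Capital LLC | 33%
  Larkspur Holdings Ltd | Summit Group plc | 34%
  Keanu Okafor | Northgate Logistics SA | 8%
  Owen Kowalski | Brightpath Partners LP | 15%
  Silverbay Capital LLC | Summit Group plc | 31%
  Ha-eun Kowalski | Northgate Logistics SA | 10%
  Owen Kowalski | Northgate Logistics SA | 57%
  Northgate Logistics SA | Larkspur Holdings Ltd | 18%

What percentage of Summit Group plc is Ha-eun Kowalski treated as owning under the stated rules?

5.6349%

By parent–child attribution (R3), Ha-eun Kowalski is treated as also owning Owen Kowalski's interest in Northgate Logistics SA, giving 10% + 57% = 67%.
By parent–child attribution (R3), Ha-eun Kowalski is treated as owning Owen Kowalski's 15% interest in Brightpath Partners LP.
Chain via Northgate Logistics SA → Larkspur Holdings Ltd (R2): 67% × 18% × 34% = 4.1004% of Summit Group plc.
Chain via Brightpath Partners LP → Silverbay Capital LLC (R2): 15% × 33% × 31% = 1.5345% of Summit Group plc.
Aggregating (R1): 4.1004% + 1.5345% = 5.6349%.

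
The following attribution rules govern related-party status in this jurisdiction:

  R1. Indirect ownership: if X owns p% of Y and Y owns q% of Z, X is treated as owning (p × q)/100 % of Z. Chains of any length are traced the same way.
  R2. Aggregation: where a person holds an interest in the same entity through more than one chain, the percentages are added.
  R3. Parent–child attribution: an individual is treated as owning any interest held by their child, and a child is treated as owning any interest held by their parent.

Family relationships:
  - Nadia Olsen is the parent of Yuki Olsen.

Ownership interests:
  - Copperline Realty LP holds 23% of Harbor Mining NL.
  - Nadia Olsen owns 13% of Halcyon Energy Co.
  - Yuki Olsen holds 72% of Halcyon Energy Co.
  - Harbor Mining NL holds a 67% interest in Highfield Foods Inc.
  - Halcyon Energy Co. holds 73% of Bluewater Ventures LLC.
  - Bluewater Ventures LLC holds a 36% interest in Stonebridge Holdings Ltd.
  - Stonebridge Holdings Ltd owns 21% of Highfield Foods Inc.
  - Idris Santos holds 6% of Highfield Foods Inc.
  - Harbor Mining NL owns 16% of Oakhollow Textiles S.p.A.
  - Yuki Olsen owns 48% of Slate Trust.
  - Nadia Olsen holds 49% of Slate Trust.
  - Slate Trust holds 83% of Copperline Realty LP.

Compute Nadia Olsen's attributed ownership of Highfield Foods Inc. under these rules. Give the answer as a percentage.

17.097571%

By parent–child attribution (R3), Nadia Olsen is treated as also owning Yuki Olsen's interest in Slate Trust, giving 49% + 48% = 97%.
By parent–child attribution (R3), Nadia Olsen is treated as also owning Yuki Olsen's interest in Halcyon Energy Co, giving 13% + 72% = 85%.
Chain via Slate Trust → Copperline Realty LP → Harbor Mining NL (R1): 97% × 83% × 23% × 67% = 12.406591% of Highfield Foods Inc.
Chain via Halcyon Energy Co. → Bluewater Ventures LLC → Stonebridge Holdings Ltd (R1): 85% × 73% × 36% × 21% = 4.69098% of Highfield Foods Inc.
Aggregating (R2): 12.406591% + 4.69098% = 17.097571%.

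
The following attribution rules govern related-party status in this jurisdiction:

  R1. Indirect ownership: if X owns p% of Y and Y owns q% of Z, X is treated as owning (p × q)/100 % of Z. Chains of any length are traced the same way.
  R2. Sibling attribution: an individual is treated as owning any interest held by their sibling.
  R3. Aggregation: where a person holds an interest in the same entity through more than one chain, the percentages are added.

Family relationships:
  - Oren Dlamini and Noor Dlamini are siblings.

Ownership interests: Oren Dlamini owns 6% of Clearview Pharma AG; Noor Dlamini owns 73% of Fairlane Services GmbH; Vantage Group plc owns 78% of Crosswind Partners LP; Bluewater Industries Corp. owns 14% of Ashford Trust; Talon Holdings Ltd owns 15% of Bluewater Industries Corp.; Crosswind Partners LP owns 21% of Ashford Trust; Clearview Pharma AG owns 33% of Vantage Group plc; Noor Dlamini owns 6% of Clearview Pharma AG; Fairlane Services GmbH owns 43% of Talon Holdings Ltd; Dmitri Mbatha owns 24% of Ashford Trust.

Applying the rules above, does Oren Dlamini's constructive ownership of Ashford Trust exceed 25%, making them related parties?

No

By sibling attribution (R2), Oren Dlamini is treated as also owning Noor Dlamini's interest in Clearview Pharma AG, giving 6% + 6% = 12%.
By sibling attribution (R2), Oren Dlamini is treated as owning Noor Dlamini's 73% interest in Fairlane Services GmbH.
Chain via Clearview Pharma AG → Vantage Group plc → Crosswind Partners LP (R1): 12% × 33% × 78% × 21% = 0.648648% of Ashford Trust.
Chain via Fairlane Services GmbH → Talon Holdings Ltd → Bluewater Industries Corp. (R1): 73% × 43% × 15% × 14% = 0.65919% of Ashford Trust.
Aggregating (R3): 0.648648% + 0.65919% = 1.307838%.
1.307838% does not exceed the 25% threshold, so Oren is not a related party to Ashford Trust.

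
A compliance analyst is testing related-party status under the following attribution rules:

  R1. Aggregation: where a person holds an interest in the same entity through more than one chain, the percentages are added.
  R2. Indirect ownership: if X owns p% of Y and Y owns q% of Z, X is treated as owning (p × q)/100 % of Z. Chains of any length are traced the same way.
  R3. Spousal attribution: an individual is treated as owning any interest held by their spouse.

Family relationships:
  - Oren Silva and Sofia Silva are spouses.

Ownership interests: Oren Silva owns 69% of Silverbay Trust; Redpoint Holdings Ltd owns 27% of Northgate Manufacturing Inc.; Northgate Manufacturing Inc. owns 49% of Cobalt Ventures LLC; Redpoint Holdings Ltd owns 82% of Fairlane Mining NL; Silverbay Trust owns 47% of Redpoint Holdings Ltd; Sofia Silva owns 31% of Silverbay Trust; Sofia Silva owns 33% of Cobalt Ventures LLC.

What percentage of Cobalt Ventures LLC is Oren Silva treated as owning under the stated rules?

By spousal attribution (R3), Oren Silva is treated as also owning Sofia Silva's interest in Silverbay Trust, giving 69% + 31% = 100%.
By spousal attribution (R3), Oren Silva is treated as owning Sofia Silva's 33% interest in Cobalt Ventures LLC.
Chain via Silverbay Trust → Redpoint Holdings Ltd → Northgate Manufacturing Inc. (R2): 100% × 47% × 27% × 49% = 6.2181% of Cobalt Ventures LLC.
Direct interest in Cobalt Ventures LLC: 33%.
Aggregating (R1): 6.2181% + 33% = 39.2181%.

39.2181%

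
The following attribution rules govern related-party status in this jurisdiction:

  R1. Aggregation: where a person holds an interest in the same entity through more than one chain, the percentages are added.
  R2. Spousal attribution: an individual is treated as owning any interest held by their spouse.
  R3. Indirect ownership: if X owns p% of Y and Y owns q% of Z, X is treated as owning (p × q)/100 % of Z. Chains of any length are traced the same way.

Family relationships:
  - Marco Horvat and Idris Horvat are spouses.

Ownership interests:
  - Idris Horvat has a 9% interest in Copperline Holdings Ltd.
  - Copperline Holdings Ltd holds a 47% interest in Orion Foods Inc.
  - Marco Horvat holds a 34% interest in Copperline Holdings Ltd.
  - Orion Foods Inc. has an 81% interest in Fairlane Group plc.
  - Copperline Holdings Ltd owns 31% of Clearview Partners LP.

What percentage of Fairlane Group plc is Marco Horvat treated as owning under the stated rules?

16.3701%

By spousal attribution (R2), Marco Horvat is treated as also owning Idris Horvat's interest in Copperline Holdings Ltd, giving 34% + 9% = 43%.
Chain via Copperline Holdings Ltd → Orion Foods Inc. (R3): 43% × 47% × 81% = 16.3701% of Fairlane Group plc.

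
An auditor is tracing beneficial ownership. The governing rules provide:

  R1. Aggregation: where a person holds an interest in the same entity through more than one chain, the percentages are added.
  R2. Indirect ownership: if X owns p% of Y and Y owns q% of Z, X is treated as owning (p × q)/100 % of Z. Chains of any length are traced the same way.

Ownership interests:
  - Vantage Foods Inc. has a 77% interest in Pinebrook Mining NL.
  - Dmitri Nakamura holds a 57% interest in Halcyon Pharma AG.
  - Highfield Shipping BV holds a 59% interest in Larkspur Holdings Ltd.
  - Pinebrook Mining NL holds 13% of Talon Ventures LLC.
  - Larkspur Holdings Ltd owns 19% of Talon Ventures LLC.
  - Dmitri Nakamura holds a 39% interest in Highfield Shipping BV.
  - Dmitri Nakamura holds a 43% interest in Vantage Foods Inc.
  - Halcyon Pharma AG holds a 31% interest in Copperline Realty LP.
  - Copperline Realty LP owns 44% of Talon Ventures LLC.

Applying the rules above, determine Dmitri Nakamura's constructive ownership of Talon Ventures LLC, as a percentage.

16.451%

Chain via Highfield Shipping BV → Larkspur Holdings Ltd (R2): 39% × 59% × 19% = 4.3719% of Talon Ventures LLC.
Chain via Vantage Foods Inc. → Pinebrook Mining NL (R2): 43% × 77% × 13% = 4.3043% of Talon Ventures LLC.
Chain via Halcyon Pharma AG → Copperline Realty LP (R2): 57% × 31% × 44% = 7.7748% of Talon Ventures LLC.
Aggregating (R1): 4.3719% + 4.3043% + 7.7748% = 16.451%.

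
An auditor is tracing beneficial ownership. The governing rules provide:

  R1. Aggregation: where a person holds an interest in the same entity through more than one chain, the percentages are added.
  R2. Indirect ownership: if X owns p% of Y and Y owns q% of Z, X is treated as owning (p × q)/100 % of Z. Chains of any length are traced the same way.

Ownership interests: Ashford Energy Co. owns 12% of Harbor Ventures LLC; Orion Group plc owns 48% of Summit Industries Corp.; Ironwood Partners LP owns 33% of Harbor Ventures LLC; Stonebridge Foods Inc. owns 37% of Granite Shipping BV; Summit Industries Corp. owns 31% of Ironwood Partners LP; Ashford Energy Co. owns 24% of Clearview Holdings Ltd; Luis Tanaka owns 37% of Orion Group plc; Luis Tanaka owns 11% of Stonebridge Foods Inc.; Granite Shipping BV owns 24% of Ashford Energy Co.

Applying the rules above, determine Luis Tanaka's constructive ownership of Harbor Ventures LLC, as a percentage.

Chain via Orion Group plc → Summit Industries Corp. → Ironwood Partners LP (R2): 37% × 48% × 31% × 33% = 1.816848% of Harbor Ventures LLC.
Chain via Stonebridge Foods Inc. → Granite Shipping BV → Ashford Energy Co. (R2): 11% × 37% × 24% × 12% = 0.117216% of Harbor Ventures LLC.
Aggregating (R1): 1.816848% + 0.117216% = 1.934064%.

1.934064%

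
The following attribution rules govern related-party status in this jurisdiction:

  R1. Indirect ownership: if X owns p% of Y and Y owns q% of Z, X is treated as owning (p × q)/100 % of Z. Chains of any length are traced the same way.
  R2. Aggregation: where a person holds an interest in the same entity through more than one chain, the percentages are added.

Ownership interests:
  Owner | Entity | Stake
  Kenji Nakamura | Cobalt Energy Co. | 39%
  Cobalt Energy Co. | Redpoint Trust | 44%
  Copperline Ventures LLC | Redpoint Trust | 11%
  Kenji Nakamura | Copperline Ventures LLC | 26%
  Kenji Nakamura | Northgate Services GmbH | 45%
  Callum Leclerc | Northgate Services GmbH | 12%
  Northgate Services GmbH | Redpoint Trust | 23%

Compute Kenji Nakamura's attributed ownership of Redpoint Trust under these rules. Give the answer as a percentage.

30.37%

Chain via Northgate Services GmbH (R1): 45% × 23% = 10.35% of Redpoint Trust.
Chain via Cobalt Energy Co. (R1): 39% × 44% = 17.16% of Redpoint Trust.
Chain via Copperline Ventures LLC (R1): 26% × 11% = 2.86% of Redpoint Trust.
Aggregating (R2): 10.35% + 17.16% + 2.86% = 30.37%.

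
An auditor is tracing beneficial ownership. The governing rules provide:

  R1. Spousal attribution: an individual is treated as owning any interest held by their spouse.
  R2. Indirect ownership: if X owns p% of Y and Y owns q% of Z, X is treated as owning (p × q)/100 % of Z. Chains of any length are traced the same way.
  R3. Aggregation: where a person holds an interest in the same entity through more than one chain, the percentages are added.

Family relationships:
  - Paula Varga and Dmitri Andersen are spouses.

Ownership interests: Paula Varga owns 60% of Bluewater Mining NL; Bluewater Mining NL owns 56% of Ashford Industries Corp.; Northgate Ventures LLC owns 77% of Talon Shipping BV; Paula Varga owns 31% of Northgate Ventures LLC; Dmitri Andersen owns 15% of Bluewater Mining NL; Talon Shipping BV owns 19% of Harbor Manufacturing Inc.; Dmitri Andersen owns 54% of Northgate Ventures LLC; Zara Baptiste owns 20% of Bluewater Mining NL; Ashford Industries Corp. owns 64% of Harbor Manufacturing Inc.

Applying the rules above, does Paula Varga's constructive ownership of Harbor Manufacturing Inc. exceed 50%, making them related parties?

No

By spousal attribution (R1), Paula Varga is treated as also owning Dmitri Andersen's interest in Northgate Ventures LLC, giving 31% + 54% = 85%.
By spousal attribution (R1), Paula Varga is treated as also owning Dmitri Andersen's interest in Bluewater Mining NL, giving 60% + 15% = 75%.
Chain via Northgate Ventures LLC → Talon Shipping BV (R2): 85% × 77% × 19% = 12.4355% of Harbor Manufacturing Inc.
Chain via Bluewater Mining NL → Ashford Industries Corp. (R2): 75% × 56% × 64% = 26.88% of Harbor Manufacturing Inc.
Aggregating (R3): 12.4355% + 26.88% = 39.3155%.
39.3155% does not exceed the 50% threshold, so Paula is not a related party to Harbor Manufacturing Inc.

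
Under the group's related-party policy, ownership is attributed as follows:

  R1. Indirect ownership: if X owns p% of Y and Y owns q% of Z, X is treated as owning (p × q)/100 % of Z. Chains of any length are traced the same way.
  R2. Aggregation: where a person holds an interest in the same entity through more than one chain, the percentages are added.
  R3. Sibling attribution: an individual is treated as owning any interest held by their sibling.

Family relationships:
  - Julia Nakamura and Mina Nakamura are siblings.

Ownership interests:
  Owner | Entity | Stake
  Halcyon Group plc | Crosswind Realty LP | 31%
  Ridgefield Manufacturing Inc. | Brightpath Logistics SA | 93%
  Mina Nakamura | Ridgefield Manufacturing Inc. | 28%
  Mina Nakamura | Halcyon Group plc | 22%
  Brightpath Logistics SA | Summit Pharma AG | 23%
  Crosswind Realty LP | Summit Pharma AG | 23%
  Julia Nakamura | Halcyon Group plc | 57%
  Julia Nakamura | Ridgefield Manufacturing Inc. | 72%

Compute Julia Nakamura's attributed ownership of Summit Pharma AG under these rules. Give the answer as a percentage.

By sibling attribution (R3), Julia Nakamura is treated as also owning Mina Nakamura's interest in Halcyon Group plc, giving 57% + 22% = 79%.
By sibling attribution (R3), Julia Nakamura is treated as also owning Mina Nakamura's interest in Ridgefield Manufacturing Inc, giving 72% + 28% = 100%.
Chain via Halcyon Group plc → Crosswind Realty LP (R1): 79% × 31% × 23% = 5.6327% of Summit Pharma AG.
Chain via Ridgefield Manufacturing Inc. → Brightpath Logistics SA (R1): 100% × 93% × 23% = 21.39% of Summit Pharma AG.
Aggregating (R2): 5.6327% + 21.39% = 27.0227%.

27.0227%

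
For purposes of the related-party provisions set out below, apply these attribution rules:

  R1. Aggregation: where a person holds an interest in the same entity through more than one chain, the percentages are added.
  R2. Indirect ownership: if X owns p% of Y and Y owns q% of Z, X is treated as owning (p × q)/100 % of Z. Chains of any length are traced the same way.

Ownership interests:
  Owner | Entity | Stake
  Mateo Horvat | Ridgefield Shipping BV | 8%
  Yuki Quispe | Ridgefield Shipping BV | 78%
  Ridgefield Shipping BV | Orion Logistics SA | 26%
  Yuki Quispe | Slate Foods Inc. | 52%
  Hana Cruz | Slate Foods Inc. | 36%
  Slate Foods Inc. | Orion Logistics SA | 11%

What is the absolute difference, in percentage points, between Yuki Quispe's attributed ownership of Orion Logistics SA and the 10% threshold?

16

Chain via Slate Foods Inc. (R2): 52% × 11% = 5.72% of Orion Logistics SA.
Chain via Ridgefield Shipping BV (R2): 78% × 26% = 20.28% of Orion Logistics SA.
Aggregating (R1): 5.72% + 20.28% = 26%.
26% exceeds the 10% threshold by 16 percentage points.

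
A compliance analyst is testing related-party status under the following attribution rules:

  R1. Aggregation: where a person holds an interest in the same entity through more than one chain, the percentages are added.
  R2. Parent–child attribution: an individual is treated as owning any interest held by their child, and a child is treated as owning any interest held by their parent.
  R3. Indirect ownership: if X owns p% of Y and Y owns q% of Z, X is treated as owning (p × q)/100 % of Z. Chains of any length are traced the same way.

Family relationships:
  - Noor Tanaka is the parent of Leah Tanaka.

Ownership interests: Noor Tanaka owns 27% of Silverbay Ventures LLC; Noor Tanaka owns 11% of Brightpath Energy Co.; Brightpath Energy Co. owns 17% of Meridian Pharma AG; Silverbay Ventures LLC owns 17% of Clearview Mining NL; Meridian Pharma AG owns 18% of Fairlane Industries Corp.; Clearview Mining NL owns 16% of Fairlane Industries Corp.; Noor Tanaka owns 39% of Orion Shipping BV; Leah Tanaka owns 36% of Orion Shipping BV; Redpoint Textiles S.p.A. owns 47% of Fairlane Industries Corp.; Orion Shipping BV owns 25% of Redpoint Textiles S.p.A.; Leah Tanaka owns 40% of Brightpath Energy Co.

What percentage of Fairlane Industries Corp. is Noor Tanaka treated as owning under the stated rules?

11.1075%

By parent–child attribution (R2), Noor Tanaka is treated as also owning Leah Tanaka's interest in Brightpath Energy Co, giving 11% + 40% = 51%.
By parent–child attribution (R2), Noor Tanaka is treated as also owning Leah Tanaka's interest in Orion Shipping BV, giving 39% + 36% = 75%.
Chain via Silverbay Ventures LLC → Clearview Mining NL (R3): 27% × 17% × 16% = 0.7344% of Fairlane Industries Corp.
Chain via Brightpath Energy Co. → Meridian Pharma AG (R3): 51% × 17% × 18% = 1.5606% of Fairlane Industries Corp.
Chain via Orion Shipping BV → Redpoint Textiles S.p.A. (R3): 75% × 25% × 47% = 8.8125% of Fairlane Industries Corp.
Aggregating (R1): 0.7344% + 1.5606% + 8.8125% = 11.1075%.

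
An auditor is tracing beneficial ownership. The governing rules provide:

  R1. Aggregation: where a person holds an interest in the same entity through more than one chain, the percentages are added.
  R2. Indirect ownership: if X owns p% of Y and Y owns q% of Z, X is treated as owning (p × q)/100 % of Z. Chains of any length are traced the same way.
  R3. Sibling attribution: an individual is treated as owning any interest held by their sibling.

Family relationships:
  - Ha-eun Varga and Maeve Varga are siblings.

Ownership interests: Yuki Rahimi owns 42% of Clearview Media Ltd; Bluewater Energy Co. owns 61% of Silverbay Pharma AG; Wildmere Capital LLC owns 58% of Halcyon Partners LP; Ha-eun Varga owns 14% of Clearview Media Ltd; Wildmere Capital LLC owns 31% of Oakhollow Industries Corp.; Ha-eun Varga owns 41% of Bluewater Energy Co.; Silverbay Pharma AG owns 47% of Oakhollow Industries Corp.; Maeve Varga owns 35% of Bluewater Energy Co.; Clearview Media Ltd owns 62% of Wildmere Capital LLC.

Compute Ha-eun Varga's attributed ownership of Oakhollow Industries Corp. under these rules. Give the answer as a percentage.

24.48%

By sibling attribution (R3), Ha-eun Varga is treated as also owning Maeve Varga's interest in Bluewater Energy Co, giving 41% + 35% = 76%.
Chain via Clearview Media Ltd → Wildmere Capital LLC (R2): 14% × 62% × 31% = 2.6908% of Oakhollow Industries Corp.
Chain via Bluewater Energy Co. → Silverbay Pharma AG (R2): 76% × 61% × 47% = 21.7892% of Oakhollow Industries Corp.
Aggregating (R1): 2.6908% + 21.7892% = 24.48%.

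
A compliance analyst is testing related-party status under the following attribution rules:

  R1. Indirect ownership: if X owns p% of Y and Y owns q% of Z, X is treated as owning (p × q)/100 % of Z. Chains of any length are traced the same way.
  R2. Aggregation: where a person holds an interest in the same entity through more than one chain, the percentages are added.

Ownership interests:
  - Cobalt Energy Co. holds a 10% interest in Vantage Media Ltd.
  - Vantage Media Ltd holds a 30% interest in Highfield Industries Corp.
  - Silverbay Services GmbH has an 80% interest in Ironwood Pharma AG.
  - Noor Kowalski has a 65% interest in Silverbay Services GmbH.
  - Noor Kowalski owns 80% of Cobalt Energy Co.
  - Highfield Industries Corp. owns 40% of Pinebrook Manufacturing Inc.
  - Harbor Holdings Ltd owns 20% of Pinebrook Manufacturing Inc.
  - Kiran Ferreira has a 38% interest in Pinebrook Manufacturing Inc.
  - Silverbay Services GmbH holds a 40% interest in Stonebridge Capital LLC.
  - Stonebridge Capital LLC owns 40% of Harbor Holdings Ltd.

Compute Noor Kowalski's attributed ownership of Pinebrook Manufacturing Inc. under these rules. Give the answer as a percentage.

3.04%

Chain via Silverbay Services GmbH → Stonebridge Capital LLC → Harbor Holdings Ltd (R1): 65% × 40% × 40% × 20% = 2.08% of Pinebrook Manufacturing Inc.
Chain via Cobalt Energy Co. → Vantage Media Ltd → Highfield Industries Corp. (R1): 80% × 10% × 30% × 40% = 0.96% of Pinebrook Manufacturing Inc.
Aggregating (R2): 2.08% + 0.96% = 3.04%.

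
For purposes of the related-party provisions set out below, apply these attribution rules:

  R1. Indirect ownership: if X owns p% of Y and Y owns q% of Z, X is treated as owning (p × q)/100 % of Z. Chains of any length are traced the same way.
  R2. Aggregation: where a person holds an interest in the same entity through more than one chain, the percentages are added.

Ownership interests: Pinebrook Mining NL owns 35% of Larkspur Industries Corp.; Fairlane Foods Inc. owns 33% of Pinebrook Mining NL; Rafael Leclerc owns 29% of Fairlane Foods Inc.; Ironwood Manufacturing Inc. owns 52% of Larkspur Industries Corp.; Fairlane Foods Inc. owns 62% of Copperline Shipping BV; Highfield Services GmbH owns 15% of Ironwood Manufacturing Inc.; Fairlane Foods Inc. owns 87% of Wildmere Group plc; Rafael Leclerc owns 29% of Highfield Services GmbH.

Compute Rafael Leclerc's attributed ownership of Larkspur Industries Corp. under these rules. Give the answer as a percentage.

Chain via Fairlane Foods Inc. → Pinebrook Mining NL (R1): 29% × 33% × 35% = 3.3495% of Larkspur Industries Corp.
Chain via Highfield Services GmbH → Ironwood Manufacturing Inc. (R1): 29% × 15% × 52% = 2.262% of Larkspur Industries Corp.
Aggregating (R2): 3.3495% + 2.262% = 5.6115%.

5.6115%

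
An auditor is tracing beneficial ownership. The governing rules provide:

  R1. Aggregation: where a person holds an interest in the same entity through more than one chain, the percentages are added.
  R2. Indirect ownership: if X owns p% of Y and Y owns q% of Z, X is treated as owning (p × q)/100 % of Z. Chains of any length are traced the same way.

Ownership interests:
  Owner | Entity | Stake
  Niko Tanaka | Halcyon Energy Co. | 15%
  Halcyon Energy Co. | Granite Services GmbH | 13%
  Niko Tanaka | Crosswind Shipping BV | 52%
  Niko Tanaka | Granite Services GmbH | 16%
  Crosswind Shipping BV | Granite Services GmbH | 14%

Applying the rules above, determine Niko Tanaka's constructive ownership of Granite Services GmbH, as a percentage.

25.23%

Chain via Halcyon Energy Co. (R2): 15% × 13% = 1.95% of Granite Services GmbH.
Chain via Crosswind Shipping BV (R2): 52% × 14% = 7.28% of Granite Services GmbH.
Direct interest in Granite Services GmbH: 16%.
Aggregating (R1): 1.95% + 7.28% + 16% = 25.23%.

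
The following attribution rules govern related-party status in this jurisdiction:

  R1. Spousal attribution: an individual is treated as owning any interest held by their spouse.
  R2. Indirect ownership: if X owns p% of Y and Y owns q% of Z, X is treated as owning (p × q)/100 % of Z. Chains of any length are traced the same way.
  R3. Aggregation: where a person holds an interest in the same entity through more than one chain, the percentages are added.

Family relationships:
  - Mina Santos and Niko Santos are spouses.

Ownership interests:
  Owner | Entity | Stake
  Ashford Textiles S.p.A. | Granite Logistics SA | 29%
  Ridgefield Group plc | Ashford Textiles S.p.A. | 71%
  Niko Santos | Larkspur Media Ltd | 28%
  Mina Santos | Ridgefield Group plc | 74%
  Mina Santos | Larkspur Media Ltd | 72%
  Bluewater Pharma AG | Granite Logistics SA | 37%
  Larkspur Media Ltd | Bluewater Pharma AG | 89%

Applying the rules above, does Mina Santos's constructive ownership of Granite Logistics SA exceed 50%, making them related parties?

No

By spousal attribution (R1), Mina Santos is treated as also owning Niko Santos's interest in Larkspur Media Ltd, giving 72% + 28% = 100%.
Chain via Ridgefield Group plc → Ashford Textiles S.p.A. (R2): 74% × 71% × 29% = 15.2366% of Granite Logistics SA.
Chain via Larkspur Media Ltd → Bluewater Pharma AG (R2): 100% × 89% × 37% = 32.93% of Granite Logistics SA.
Aggregating (R3): 15.2366% + 32.93% = 48.1666%.
48.1666% does not exceed the 50% threshold, so Mina is not a related party to Granite Logistics SA.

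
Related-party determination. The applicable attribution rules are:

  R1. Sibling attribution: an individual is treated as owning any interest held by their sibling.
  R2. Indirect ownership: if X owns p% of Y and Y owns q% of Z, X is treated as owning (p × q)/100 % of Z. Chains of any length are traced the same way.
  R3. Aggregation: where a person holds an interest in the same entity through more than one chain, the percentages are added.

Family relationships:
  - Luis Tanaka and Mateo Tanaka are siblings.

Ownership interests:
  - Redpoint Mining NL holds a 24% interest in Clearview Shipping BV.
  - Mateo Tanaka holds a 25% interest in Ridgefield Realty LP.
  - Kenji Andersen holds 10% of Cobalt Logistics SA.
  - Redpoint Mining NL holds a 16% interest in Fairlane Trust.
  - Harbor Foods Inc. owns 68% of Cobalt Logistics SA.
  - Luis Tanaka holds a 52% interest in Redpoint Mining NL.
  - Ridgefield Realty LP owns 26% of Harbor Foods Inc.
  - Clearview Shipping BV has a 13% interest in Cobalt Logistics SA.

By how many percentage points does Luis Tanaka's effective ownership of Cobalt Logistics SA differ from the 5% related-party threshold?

By sibling attribution (R1), Luis Tanaka is treated as owning Mateo Tanaka's 25% interest in Ridgefield Realty LP.
Chain via Redpoint Mining NL → Clearview Shipping BV (R2): 52% × 24% × 13% = 1.6224% of Cobalt Logistics SA.
Chain via Ridgefield Realty LP → Harbor Foods Inc. (R2): 25% × 26% × 68% = 4.42% of Cobalt Logistics SA.
Aggregating (R3): 1.6224% + 4.42% = 6.0424%.
6.0424% exceeds the 5% threshold by 1.0424 percentage points.

1.0424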